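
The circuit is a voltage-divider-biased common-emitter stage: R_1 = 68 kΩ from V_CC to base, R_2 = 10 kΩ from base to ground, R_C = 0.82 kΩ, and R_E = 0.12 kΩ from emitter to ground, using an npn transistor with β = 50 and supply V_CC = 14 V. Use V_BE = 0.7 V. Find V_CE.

V_CE ≈ 11 V

Thevenize the base divider: V_Th = V_CC·R_2/(R_1+R_2) = 14×10/78 = 1.79 V, R_Th = R_1‖R_2 = 8.72 kΩ.
Base-emitter loop: V_Th = I_B·R_Th + V_BE + (β+1)I_B·R_E, so I_B = (1.79 − 0.7) / (8.72 + 51×0.12) = 0.0738 mA.
I_C = β·I_B = 50×0.0738 = 3.69 mA, and I_E = (β+1)I_B = 3.76 mA.
V_CE = V_CC − I_C·R_C − I_E·R_E = 14 − 3.69×0.82 − 3.76×0.12 = 10.5 V.
V_CE = 10.5 V > 0.2 V confirms active-region operation.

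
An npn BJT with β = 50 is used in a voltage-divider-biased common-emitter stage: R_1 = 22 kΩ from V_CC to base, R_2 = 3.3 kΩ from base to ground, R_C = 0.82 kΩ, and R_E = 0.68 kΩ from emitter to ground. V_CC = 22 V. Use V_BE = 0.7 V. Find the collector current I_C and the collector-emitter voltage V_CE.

I_C ≈ 2.9 mA, V_CE ≈ 18 V

Thevenize the base divider: V_Th = V_CC·R_2/(R_1+R_2) = 22×3.3/25.3 = 2.87 V, R_Th = R_1‖R_2 = 2.87 kΩ.
Base-emitter loop: V_Th = I_B·R_Th + V_BE + (β+1)I_B·R_E, so I_B = (2.87 − 0.7) / (2.87 + 51×0.68) = 0.0578 mA.
I_C = β·I_B = 50×0.0578 = 2.89 mA, and I_E = (β+1)I_B = 2.95 mA.
V_CE = V_CC − I_C·R_C − I_E·R_E = 22 − 2.89×0.82 − 2.95×0.68 = 17.6 V.
V_CE = 17.6 V > 0.2 V confirms active-region operation.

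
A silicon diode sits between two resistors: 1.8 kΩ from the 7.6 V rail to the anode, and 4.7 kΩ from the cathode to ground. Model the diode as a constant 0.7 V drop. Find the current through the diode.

I ≈ 1.1 mA

The two resistors are in series with the diode, so KVL gives 7.6 = I·1.8 + 0.7 + I·4.7.
I = (7.6 − 0.7) / (1.8 + 4.7) kΩ = 6.9 / 6.5 = 1.06 mA.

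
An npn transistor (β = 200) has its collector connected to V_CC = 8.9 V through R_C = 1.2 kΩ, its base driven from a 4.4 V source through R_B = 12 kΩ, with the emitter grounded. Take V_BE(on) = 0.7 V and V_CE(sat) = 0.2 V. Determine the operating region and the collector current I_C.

Assume active: I_B = (4.4 − 0.7)/12 = 0.308 mA, giving I_C = β·I_B = 61.7 mA.
But then V_CE = 8.9 − 61.7×1.2 = -65.1 V < V_CE(sat) = 0.2 V — impossible in the active region.
So the transistor is saturated. With V_CE = 0.2 V, I_C = (V_CC − 0.2)/R_C = 8.7/1.2 = 7.25 mA.
Check: β·I_B = 61.7 mA > I_C = 7.25 mA, confirming saturation.

saturation; I_C ≈ 7.3 mA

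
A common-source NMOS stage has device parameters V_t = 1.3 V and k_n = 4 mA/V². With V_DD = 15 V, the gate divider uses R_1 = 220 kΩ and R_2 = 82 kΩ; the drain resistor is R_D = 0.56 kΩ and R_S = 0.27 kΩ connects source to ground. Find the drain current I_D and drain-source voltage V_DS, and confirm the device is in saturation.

V_G = V_DD·R_2/(R_1+R_2) = 15×82/302 = 4.07 V.
Assume saturation: I_D = (k_n/2)(V_GS − V_t)² with V_GS = V_G − I_D·R_S = 4.07 − 0.27·I_D.
Substituting gives 0.146·I_D² − 3.99·I_D + 15.4 = 0, with roots I_D = 4.63 or 22.8 mA.
The root I_D = 22.8 mA gives V_GS = -2.07 V ≤ V_t, so take I_D = 4.63 mA.
Then V_GS = 2.82 V and V_DS = V_DD − I_D(R_D+R_S) = 15 − 4.63×0.83 = 11.2 V.
Saturation requires V_DS ≥ V_GS − V_t = 1.52 V; 11.2 ≥ 1.52 ✓.

I_D ≈ 4.6 mA, V_DS ≈ 11 V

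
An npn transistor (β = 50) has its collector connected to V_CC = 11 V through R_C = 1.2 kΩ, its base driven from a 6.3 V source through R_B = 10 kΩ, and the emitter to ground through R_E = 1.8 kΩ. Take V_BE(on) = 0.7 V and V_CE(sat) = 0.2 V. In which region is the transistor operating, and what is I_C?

Assume active. Base-emitter loop: I_B = (V_BB − V_BE)/(R_B + (β+1)R_E) = (6.3 − 0.7)/(10 + 51×1.8) = 0.055 mA.
I_C = β·I_B = 50×0.055 = 2.75 mA.
V_CE = V_CC − I_C·R_C − I_E·R_E = 11 − 2.75×1.2 − 2.81×1.8 = 2.65 V > V_CE(sat), so the active-region assumption holds.

active; I_C ≈ 2.8 mA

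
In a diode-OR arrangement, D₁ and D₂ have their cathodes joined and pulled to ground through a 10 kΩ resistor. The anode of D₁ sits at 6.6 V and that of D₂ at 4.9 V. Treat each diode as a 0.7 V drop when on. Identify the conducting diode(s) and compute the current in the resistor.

Only D₁ conducts; I_R ≈ 0.59 mA

Assume both conduct. Then node N would need to be at both 6.6−0.7 = 5.9 V and 4.9−0.7 = 4.2 V, which is impossible.
Assume only D₁ conducts: V_N = 6.6 − 0.7 = 5.9 V, so I_R = 5.9/10 = 0.59 mA.
Check D₂: its anode-to-cathode voltage is 4.9 − 5.9 = -1 V < 0.7 V, so it is off. The assumption is consistent.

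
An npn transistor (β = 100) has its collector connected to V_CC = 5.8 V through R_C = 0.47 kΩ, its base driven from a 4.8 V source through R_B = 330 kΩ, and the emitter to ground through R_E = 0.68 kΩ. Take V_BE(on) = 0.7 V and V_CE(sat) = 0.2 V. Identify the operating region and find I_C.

active; I_C ≈ 1 mA

Assume active. Base-emitter loop: I_B = (V_BB − V_BE)/(R_B + (β+1)R_E) = (4.8 − 0.7)/(330 + 101×0.68) = 0.0103 mA.
I_C = β·I_B = 100×0.0103 = 1.03 mA.
V_CE = V_CC − I_C·R_C − I_E·R_E = 5.8 − 1.03×0.47 − 1.04×0.68 = 4.61 V > V_CE(sat), so the active-region assumption holds.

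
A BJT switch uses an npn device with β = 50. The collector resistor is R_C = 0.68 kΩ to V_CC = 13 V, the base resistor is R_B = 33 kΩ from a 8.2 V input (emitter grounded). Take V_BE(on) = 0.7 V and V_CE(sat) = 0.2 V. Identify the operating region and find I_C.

Assume active. Base-emitter loop: I_B = (V_BB − V_BE)/R_B = (8.2 − 0.7)/33 = 0.227 mA.
I_C = β·I_B = 50×0.227 = 11.4 mA.
V_CE = V_CC − I_C·R_C = 13 − 11.4×0.68 = 5.27 V > V_CE(sat), so the active-region assumption holds.

active; I_C ≈ 11 mA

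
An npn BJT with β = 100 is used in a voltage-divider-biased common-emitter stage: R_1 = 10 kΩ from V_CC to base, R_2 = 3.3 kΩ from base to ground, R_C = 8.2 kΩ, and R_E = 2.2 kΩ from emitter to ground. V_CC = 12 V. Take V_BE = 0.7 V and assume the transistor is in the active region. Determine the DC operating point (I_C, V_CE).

Thevenize the base divider: V_Th = V_CC·R_2/(R_1+R_2) = 12×3.3/13.3 = 2.98 V, R_Th = R_1‖R_2 = 2.48 kΩ.
Base-emitter loop: V_Th = I_B·R_Th + V_BE + (β+1)I_B·R_E, so I_B = (2.98 − 0.7) / (2.48 + 101×2.2) = 0.0101 mA.
I_C = β·I_B = 100×0.0101 = 1.01 mA, and I_E = (β+1)I_B = 1.02 mA.
V_CE = V_CC − I_C·R_C − I_E·R_E = 12 − 1.01×8.2 − 1.02×2.2 = 1.44 V.
V_CE = 1.44 V > 0.2 V confirms active-region operation.

I_C ≈ 1 mA, V_CE ≈ 1.4 V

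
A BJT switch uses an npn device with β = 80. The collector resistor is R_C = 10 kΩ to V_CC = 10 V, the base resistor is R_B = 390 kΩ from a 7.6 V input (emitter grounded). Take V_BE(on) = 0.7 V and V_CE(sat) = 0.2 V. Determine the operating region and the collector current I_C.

saturation; I_C ≈ 0.98 mA

Assume active: I_B = (7.6 − 0.7)/390 = 0.0177 mA, giving I_C = β·I_B = 1.42 mA.
But then V_CE = 10 − 1.42×10 = -4.15 V < V_CE(sat) = 0.2 V — impossible in the active region.
So the transistor is saturated. With V_CE = 0.2 V, I_C = (V_CC − 0.2)/R_C = 9.8/10 = 0.98 mA.
Check: β·I_B = 1.42 mA > I_C = 0.98 mA, confirming saturation.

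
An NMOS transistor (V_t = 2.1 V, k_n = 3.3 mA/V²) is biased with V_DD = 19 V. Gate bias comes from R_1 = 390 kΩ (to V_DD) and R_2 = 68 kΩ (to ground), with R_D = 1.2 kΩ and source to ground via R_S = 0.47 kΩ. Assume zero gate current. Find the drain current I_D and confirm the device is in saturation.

I_D ≈ 0.44 mA

V_G = V_DD·R_2/(R_1+R_2) = 19×68/458 = 2.82 V.
Assume saturation: I_D = (k_n/2)(V_GS − V_t)² with V_GS = V_G − I_D·R_S = 2.82 − 0.47·I_D.
Substituting gives 0.364·I_D² − 2.12·I_D + 0.858 = 0, with roots I_D = 0.438 or 5.37 mA.
The root I_D = 5.37 mA gives V_GS = 0.295 V ≤ V_t, so take I_D = 0.438 mA.
Then V_GS = 2.62 V and V_DS = V_DD − I_D(R_D+R_S) = 19 − 0.438×1.67 = 18.3 V.
Saturation requires V_DS ≥ V_GS − V_t = 0.515 V; 18.3 ≥ 0.515 ✓.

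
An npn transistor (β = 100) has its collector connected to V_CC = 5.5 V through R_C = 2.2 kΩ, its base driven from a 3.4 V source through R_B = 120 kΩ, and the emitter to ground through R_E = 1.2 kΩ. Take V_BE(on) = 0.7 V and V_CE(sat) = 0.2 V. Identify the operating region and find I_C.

Assume active. Base-emitter loop: I_B = (V_BB − V_BE)/(R_B + (β+1)R_E) = (3.4 − 0.7)/(120 + 101×1.2) = 0.0112 mA.
I_C = β·I_B = 100×0.0112 = 1.12 mA.
V_CE = V_CC − I_C·R_C − I_E·R_E = 5.5 − 1.12×2.2 − 1.13×1.2 = 1.68 V > V_CE(sat), so the active-region assumption holds.

active; I_C ≈ 1.1 mA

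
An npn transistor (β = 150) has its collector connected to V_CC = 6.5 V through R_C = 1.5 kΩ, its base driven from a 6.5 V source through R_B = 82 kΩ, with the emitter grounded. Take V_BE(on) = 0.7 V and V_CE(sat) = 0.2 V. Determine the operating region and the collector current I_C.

Assume active: I_B = (6.5 − 0.7)/82 = 0.0707 mA, giving I_C = β·I_B = 10.6 mA.
But then V_CE = 6.5 − 10.6×1.5 = -9.41 V < V_CE(sat) = 0.2 V — impossible in the active region.
So the transistor is saturated. With V_CE = 0.2 V, I_C = (V_CC − 0.2)/R_C = 6.3/1.5 = 4.2 mA.
Check: β·I_B = 10.6 mA > I_C = 4.2 mA, confirming saturation.

saturation; I_C ≈ 4.2 mA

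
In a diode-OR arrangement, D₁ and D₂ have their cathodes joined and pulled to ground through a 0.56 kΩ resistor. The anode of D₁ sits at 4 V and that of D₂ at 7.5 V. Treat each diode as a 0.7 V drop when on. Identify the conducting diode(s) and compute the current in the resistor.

Only D₂ conducts; I_R ≈ 12 mA

Assume both conduct. Then node N would need to be at both 4−0.7 = 3.3 V and 7.5−0.7 = 6.8 V, which is impossible.
Assume only D₂ conducts: V_N = 7.5 − 0.7 = 6.8 V, so I_R = 6.8/0.56 = 12.1 mA.
Check D₁: its anode-to-cathode voltage is 4 − 6.8 = -2.8 V < 0.7 V, so it is off. The assumption is consistent.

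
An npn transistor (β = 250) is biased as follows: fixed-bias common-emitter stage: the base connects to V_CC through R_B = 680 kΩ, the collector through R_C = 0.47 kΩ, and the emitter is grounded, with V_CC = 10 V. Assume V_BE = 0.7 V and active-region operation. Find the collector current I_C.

Base loop: V_CC = I_B·R_B + V_BE, so I_B = (10 − 0.7)/680 kΩ = 0.0137 mA.
In the active region I_C = β·I_B = 250 × 0.0137 = 3.42 mA.
Collector loop: V_CE = V_CC − I_C·R_C = 10 − 3.42×0.47 = 8.39 V.
Since V_CE = 8.39 V > V_CE(sat) ≈ 0.2 V, the transistor is in the active region as assumed.

I_C ≈ 3.4 mA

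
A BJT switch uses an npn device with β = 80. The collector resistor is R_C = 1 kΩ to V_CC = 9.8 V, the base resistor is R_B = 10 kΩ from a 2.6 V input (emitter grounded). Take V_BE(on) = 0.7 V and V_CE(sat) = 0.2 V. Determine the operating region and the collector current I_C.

saturation; I_C ≈ 9.6 mA

Assume active: I_B = (2.6 − 0.7)/10 = 0.19 mA, giving I_C = β·I_B = 15.2 mA.
But then V_CE = 9.8 − 15.2×1 = -5.4 V < V_CE(sat) = 0.2 V — impossible in the active region.
So the transistor is saturated. With V_CE = 0.2 V, I_C = (V_CC − 0.2)/R_C = 9.6/1 = 9.6 mA.
Check: β·I_B = 15.2 mA > I_C = 9.6 mA, confirming saturation.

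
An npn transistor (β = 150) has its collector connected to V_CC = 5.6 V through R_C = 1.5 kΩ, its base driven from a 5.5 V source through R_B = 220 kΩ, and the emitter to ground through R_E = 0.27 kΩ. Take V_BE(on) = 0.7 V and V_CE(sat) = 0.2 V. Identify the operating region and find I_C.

active; I_C ≈ 2.8 mA

Assume active. Base-emitter loop: I_B = (V_BB − V_BE)/(R_B + (β+1)R_E) = (5.5 − 0.7)/(220 + 151×0.27) = 0.0184 mA.
I_C = β·I_B = 150×0.0184 = 2.76 mA.
V_CE = V_CC − I_C·R_C − I_E·R_E = 5.6 − 2.76×1.5 − 2.78×0.27 = 0.708 V > V_CE(sat), so the active-region assumption holds.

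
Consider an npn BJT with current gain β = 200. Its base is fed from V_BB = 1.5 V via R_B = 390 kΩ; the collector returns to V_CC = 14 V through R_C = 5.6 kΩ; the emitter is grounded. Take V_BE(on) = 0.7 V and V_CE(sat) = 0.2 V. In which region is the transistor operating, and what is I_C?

active; I_C ≈ 0.41 mA

Assume active. Base-emitter loop: I_B = (V_BB − V_BE)/R_B = (1.5 − 0.7)/390 = 0.00205 mA.
I_C = β·I_B = 200×0.00205 = 0.41 mA.
V_CE = V_CC − I_C·R_C = 14 − 0.41×5.6 = 11.7 V > V_CE(sat), so the active-region assumption holds.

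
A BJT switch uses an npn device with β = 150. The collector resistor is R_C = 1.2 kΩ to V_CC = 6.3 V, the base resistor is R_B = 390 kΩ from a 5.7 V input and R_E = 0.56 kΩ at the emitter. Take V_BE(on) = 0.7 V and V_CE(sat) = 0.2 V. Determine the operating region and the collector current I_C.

Assume active. Base-emitter loop: I_B = (V_BB − V_BE)/(R_B + (β+1)R_E) = (5.7 − 0.7)/(390 + 151×0.56) = 0.0105 mA.
I_C = β·I_B = 150×0.0105 = 1.58 mA.
V_CE = V_CC − I_C·R_C − I_E·R_E = 6.3 − 1.58×1.2 − 1.59×0.56 = 3.51 V > V_CE(sat), so the active-region assumption holds.

active; I_C ≈ 1.6 mA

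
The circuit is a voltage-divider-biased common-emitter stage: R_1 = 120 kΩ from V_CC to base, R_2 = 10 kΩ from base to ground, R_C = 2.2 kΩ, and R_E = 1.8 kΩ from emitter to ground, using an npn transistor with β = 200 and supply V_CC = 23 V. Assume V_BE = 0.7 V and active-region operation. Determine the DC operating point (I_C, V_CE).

Thevenize the base divider: V_Th = V_CC·R_2/(R_1+R_2) = 23×10/130 = 1.77 V, R_Th = R_1‖R_2 = 9.23 kΩ.
Base-emitter loop: V_Th = I_B·R_Th + V_BE + (β+1)I_B·R_E, so I_B = (1.77 − 0.7) / (9.23 + 201×1.8) = 0.00288 mA.
I_C = β·I_B = 200×0.00288 = 0.576 mA, and I_E = (β+1)I_B = 0.579 mA.
V_CE = V_CC − I_C·R_C − I_E·R_E = 23 − 0.576×2.2 − 0.579×1.8 = 20.7 V.
V_CE = 20.7 V > 0.2 V confirms active-region operation.

I_C ≈ 0.58 mA, V_CE ≈ 21 V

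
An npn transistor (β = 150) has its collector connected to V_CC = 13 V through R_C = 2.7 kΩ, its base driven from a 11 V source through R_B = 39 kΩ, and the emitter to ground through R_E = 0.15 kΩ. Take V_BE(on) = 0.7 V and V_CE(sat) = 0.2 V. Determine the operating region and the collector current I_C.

Assume active: I_B = (11 − 0.7)/(39 + 151×0.15) = 0.167 mA, I_C = β·I_B = 25.1 mA.
Then V_CE = 13 − 25.1×2.7 − 25.2×0.15 = -58.4 V < 0.2 V — the active assumption fails.
Re-solve with V_CE = 0.2 V. KCL at the emitter: V_E/R_E = (V_BB−0.7−V_E)/R_B + (V_CC−0.2−V_E)/R_C, giving V_E = 0.709 V.
I_C = (V_CC − 0.2 − V_E)/R_C = (12.8 − 0.709)/2.7 = 4.48 mA.
Check: I_B = (10.3 − 0.709)/39 = 0.246 mA, and β·I_B = 36.9 mA > I_C, confirming saturation.

saturation; I_C ≈ 4.5 mA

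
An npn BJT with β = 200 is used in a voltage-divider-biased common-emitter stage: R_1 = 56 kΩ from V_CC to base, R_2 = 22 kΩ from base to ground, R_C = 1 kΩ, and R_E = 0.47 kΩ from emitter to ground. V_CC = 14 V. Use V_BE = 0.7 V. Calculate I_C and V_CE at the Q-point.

I_C ≈ 5.9 mA, V_CE ≈ 5.3 V

Thevenize the base divider: V_Th = V_CC·R_2/(R_1+R_2) = 14×22/78 = 3.95 V, R_Th = R_1‖R_2 = 15.8 kΩ.
Base-emitter loop: V_Th = I_B·R_Th + V_BE + (β+1)I_B·R_E, so I_B = (3.95 − 0.7) / (15.8 + 201×0.47) = 0.0295 mA.
I_C = β·I_B = 200×0.0295 = 5.89 mA, and I_E = (β+1)I_B = 5.92 mA.
V_CE = V_CC − I_C·R_C − I_E·R_E = 14 − 5.89×1 − 5.92×0.47 = 5.32 V.
V_CE = 5.32 V > 0.2 V confirms active-region operation.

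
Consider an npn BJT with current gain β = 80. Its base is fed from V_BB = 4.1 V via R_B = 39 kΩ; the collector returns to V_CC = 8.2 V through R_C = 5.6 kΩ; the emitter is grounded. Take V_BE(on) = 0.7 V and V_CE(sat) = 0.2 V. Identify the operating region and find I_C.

Assume active: I_B = (4.1 − 0.7)/39 = 0.0872 mA, giving I_C = β·I_B = 6.97 mA.
But then V_CE = 8.2 − 6.97×5.6 = -30.9 V < V_CE(sat) = 0.2 V — impossible in the active region.
So the transistor is saturated. With V_CE = 0.2 V, I_C = (V_CC − 0.2)/R_C = 8/5.6 = 1.43 mA.
Check: β·I_B = 6.97 mA > I_C = 1.43 mA, confirming saturation.

saturation; I_C ≈ 1.4 mA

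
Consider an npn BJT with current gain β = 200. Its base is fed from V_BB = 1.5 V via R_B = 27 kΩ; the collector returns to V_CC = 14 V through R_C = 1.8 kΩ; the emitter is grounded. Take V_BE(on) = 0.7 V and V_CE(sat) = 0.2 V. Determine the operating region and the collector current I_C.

Assume active. Base-emitter loop: I_B = (V_BB − V_BE)/R_B = (1.5 − 0.7)/27 = 0.0296 mA.
I_C = β·I_B = 200×0.0296 = 5.93 mA.
V_CE = V_CC − I_C·R_C = 14 − 5.93×1.8 = 3.33 V > V_CE(sat), so the active-region assumption holds.

active; I_C ≈ 5.9 mA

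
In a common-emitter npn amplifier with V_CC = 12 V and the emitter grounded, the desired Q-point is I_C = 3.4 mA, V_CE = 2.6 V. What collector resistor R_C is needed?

R_C ≈ 2.8 kΩ

Collector loop: V_CC = I_C·R_C + V_CE.
R_C = (V_CC − V_CE)/I_C = (12 − 2.6)/3.4 = 2.76 kΩ.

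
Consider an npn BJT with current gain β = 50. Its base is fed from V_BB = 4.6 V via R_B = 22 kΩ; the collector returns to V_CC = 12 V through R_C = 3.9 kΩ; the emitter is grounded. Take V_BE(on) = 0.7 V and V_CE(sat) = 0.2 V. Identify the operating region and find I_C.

saturation; I_C ≈ 3 mA

Assume active: I_B = (4.6 − 0.7)/22 = 0.177 mA, giving I_C = β·I_B = 8.86 mA.
But then V_CE = 12 − 8.86×3.9 = -22.6 V < V_CE(sat) = 0.2 V — impossible in the active region.
So the transistor is saturated. With V_CE = 0.2 V, I_C = (V_CC − 0.2)/R_C = 11.8/3.9 = 3.03 mA.
Check: β·I_B = 8.86 mA > I_C = 3.03 mA, confirming saturation.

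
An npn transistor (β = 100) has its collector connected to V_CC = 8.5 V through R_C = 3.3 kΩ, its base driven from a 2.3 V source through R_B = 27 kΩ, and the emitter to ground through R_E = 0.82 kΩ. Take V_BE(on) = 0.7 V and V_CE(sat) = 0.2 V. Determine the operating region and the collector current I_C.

active; I_C ≈ 1.5 mA

Assume active. Base-emitter loop: I_B = (V_BB − V_BE)/(R_B + (β+1)R_E) = (2.3 − 0.7)/(27 + 101×0.82) = 0.0146 mA.
I_C = β·I_B = 100×0.0146 = 1.46 mA.
V_CE = V_CC − I_C·R_C − I_E·R_E = 8.5 − 1.46×3.3 − 1.47×0.82 = 2.49 V > V_CE(sat), so the active-region assumption holds.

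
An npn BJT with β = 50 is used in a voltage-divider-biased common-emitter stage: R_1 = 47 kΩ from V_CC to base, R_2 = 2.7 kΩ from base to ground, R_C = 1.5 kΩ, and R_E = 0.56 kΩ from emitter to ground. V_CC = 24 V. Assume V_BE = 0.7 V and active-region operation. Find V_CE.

Thevenize the base divider: V_Th = V_CC·R_2/(R_1+R_2) = 24×2.7/49.7 = 1.3 V, R_Th = R_1‖R_2 = 2.55 kΩ.
Base-emitter loop: V_Th = I_B·R_Th + V_BE + (β+1)I_B·R_E, so I_B = (1.3 − 0.7) / (2.55 + 51×0.56) = 0.0194 mA.
I_C = β·I_B = 50×0.0194 = 0.97 mA, and I_E = (β+1)I_B = 0.99 mA.
V_CE = V_CC − I_C·R_C − I_E·R_E = 24 − 0.97×1.5 − 0.99×0.56 = 22 V.
V_CE = 22 V > 0.2 V confirms active-region operation.

V_CE ≈ 22 V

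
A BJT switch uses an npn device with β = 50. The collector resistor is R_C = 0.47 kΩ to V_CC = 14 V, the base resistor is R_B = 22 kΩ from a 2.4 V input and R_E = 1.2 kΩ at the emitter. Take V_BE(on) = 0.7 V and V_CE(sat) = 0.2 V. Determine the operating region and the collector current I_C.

active; I_C ≈ 1 mA

Assume active. Base-emitter loop: I_B = (V_BB − V_BE)/(R_B + (β+1)R_E) = (2.4 − 0.7)/(22 + 51×1.2) = 0.0204 mA.
I_C = β·I_B = 50×0.0204 = 1.02 mA.
V_CE = V_CC − I_C·R_C − I_E·R_E = 14 − 1.02×0.47 − 1.04×1.2 = 12.3 V > V_CE(sat), so the active-region assumption holds.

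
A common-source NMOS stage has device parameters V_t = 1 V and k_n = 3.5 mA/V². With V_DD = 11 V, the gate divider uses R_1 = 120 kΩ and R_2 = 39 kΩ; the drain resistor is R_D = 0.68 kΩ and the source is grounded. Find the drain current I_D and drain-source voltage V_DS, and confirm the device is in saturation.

V_G = V_DD·R_2/(R_1+R_2) = 11×39/159 = 2.7 V. With the source grounded, V_GS = V_G = 2.7 V.
Assume saturation: I_D = (k_n/2)(V_GS − V_t)² = (3.5/2)×(2.7 − 1)² = 1.75×1.7² = 5.05 mA.
V_DS = V_DD − I_D·R_D = 11 − 5.05×0.68 = 7.57 V.
Saturation requires V_DS ≥ V_GS − V_t = 1.7 V; 7.57 ≥ 1.7 ✓.

I_D ≈ 5 mA, V_DS ≈ 7.6 V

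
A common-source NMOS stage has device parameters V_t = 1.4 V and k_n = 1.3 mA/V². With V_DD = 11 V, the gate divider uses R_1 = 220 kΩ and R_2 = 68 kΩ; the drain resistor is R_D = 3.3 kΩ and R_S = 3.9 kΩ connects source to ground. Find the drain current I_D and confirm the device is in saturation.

V_G = V_DD·R_2/(R_1+R_2) = 11×68/288 = 2.6 V.
Assume saturation: I_D = (k_n/2)(V_GS − V_t)² with V_GS = V_G − I_D·R_S = 2.6 − 3.9·I_D.
Substituting gives 9.89·I_D² − 7.07·I_D + 0.932 = 0, with roots I_D = 0.174 or 0.541 mA.
The root I_D = 0.541 mA gives V_GS = 0.488 V ≤ V_t, so take I_D = 0.174 mA.
Then V_GS = 1.92 V and V_DS = V_DD − I_D(R_D+R_S) = 11 − 0.174×7.2 = 9.75 V.
Saturation requires V_DS ≥ V_GS − V_t = 0.518 V; 9.75 ≥ 0.518 ✓.

I_D ≈ 0.17 mA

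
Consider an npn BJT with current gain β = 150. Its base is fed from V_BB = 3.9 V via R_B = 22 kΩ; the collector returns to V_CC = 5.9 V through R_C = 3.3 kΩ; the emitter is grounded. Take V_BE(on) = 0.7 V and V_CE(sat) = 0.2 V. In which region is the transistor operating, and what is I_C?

saturation; I_C ≈ 1.7 mA

Assume active: I_B = (3.9 − 0.7)/22 = 0.145 mA, giving I_C = β·I_B = 21.8 mA.
But then V_CE = 5.9 − 21.8×3.3 = -66.1 V < V_CE(sat) = 0.2 V — impossible in the active region.
So the transistor is saturated. With V_CE = 0.2 V, I_C = (V_CC − 0.2)/R_C = 5.7/3.3 = 1.73 mA.
Check: β·I_B = 21.8 mA > I_C = 1.73 mA, confirming saturation.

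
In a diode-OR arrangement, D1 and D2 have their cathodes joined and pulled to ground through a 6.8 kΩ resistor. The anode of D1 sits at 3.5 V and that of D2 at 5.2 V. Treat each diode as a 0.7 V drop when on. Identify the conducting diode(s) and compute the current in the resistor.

Assume both conduct. Then node N would need to be at both 3.5−0.7 = 2.8 V and 5.2−0.7 = 4.5 V, which is impossible.
Assume only D2 conducts: V_N = 5.2 − 0.7 = 4.5 V, so I_R = 4.5/6.8 = 0.662 mA.
Check D1: its anode-to-cathode voltage is 3.5 − 4.5 = -1 V < 0.7 V, so it is off. The assumption is consistent.

Only D2 conducts; I_R ≈ 0.66 mA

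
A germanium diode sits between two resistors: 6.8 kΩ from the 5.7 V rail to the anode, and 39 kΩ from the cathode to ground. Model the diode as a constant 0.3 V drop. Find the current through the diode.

The two resistors are in series with the diode, so KVL gives 5.7 = I·6.8 + 0.3 + I·39.
I = (5.7 − 0.3) / (6.8 + 39) kΩ = 5.4 / 45.8 = 0.118 mA.

I ≈ 0.12 mA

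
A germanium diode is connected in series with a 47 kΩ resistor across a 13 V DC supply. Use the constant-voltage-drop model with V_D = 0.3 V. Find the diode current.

KVL around the loop: 13 = V_D + I·R = 0.3 + I × 47 kΩ.
So I = (13 − 0.3) / 47 kΩ = 12.7 / 47 = 0.27 mA.

I ≈ 0.27 mA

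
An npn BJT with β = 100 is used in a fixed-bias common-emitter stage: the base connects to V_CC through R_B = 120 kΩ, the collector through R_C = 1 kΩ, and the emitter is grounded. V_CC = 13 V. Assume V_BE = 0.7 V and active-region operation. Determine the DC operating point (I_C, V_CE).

I_C ≈ 10 mA, V_CE ≈ 2.8 V

Base loop: V_CC = I_B·R_B + V_BE, so I_B = (13 − 0.7)/120 kΩ = 0.103 mA.
In the active region I_C = β·I_B = 100 × 0.103 = 10.2 mA.
Collector loop: V_CE = V_CC − I_C·R_C = 13 − 10.2×1 = 2.75 V.
Since V_CE = 2.75 V > V_CE(sat) ≈ 0.2 V, the transistor is in the active region as assumed.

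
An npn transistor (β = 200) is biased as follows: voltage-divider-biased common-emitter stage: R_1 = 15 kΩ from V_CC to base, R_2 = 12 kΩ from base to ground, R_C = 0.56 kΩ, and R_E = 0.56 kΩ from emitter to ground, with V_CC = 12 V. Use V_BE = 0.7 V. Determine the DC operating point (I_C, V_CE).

Thevenize the base divider: V_Th = V_CC·R_2/(R_1+R_2) = 12×12/27 = 5.33 V, R_Th = R_1‖R_2 = 6.67 kΩ.
Base-emitter loop: V_Th = I_B·R_Th + V_BE + (β+1)I_B·R_E, so I_B = (5.33 − 0.7) / (6.67 + 201×0.56) = 0.0389 mA.
I_C = β·I_B = 200×0.0389 = 7.77 mA, and I_E = (β+1)I_B = 7.81 mA.
V_CE = V_CC − I_C·R_C − I_E·R_E = 12 − 7.77×0.56 − 7.81×0.56 = 3.27 V.
V_CE = 3.27 V > 0.2 V confirms active-region operation.

I_C ≈ 7.8 mA, V_CE ≈ 3.3 V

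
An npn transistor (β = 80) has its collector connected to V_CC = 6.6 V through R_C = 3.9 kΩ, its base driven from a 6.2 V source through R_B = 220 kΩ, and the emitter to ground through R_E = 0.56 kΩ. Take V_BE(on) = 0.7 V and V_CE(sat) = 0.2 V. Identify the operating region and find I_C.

Assume active: I_B = (6.2 − 0.7)/(220 + 81×0.56) = 0.0207 mA, I_C = β·I_B = 1.66 mA.
Then V_CE = 6.6 − 1.66×3.9 − 1.68×0.56 = -0.807 V < 0.2 V — the active assumption fails.
Re-solve with V_CE = 0.2 V. KCL at the emitter: V_E/R_E = (V_BB−0.7−V_E)/R_B + (V_CC−0.2−V_E)/R_C, giving V_E = 0.814 V.
I_C = (V_CC − 0.2 − V_E)/R_C = (6.4 − 0.814)/3.9 = 1.43 mA.
Check: I_B = (5.5 − 0.814)/220 = 0.0213 mA, and β·I_B = 1.7 mA > I_C, confirming saturation.

saturation; I_C ≈ 1.4 mA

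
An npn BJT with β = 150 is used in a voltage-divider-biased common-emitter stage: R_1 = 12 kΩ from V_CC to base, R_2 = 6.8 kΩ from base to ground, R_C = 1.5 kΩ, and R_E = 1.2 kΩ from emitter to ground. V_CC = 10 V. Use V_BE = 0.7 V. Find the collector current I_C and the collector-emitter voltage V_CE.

I_C ≈ 2.4 mA, V_CE ≈ 3.6 V

Thevenize the base divider: V_Th = V_CC·R_2/(R_1+R_2) = 10×6.8/18.8 = 3.62 V, R_Th = R_1‖R_2 = 4.34 kΩ.
Base-emitter loop: V_Th = I_B·R_Th + V_BE + (β+1)I_B·R_E, so I_B = (3.62 − 0.7) / (4.34 + 151×1.2) = 0.0157 mA.
I_C = β·I_B = 150×0.0157 = 2.36 mA, and I_E = (β+1)I_B = 2.37 mA.
V_CE = V_CC − I_C·R_C − I_E·R_E = 10 − 2.36×1.5 − 2.37×1.2 = 3.61 V.
V_CE = 3.61 V > 0.2 V confirms active-region operation.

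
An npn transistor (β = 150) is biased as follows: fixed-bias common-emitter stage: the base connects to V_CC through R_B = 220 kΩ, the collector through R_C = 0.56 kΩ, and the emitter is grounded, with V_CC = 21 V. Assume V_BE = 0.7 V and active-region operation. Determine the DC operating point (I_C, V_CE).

I_C ≈ 14 mA, V_CE ≈ 13 V

Base loop: V_CC = I_B·R_B + V_BE, so I_B = (21 − 0.7)/220 kΩ = 0.0923 mA.
In the active region I_C = β·I_B = 150 × 0.0923 = 13.8 mA.
Collector loop: V_CE = V_CC − I_C·R_C = 21 − 13.8×0.56 = 13.2 V.
Since V_CE = 13.2 V > V_CE(sat) ≈ 0.2 V, the transistor is in the active region as assumed.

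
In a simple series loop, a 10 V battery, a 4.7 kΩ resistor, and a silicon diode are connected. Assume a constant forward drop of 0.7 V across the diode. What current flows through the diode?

I ≈ 2 mA

KVL around the loop: 10 = V_D + I·R = 0.7 + I × 4.7 kΩ.
So I = (10 − 0.7) / 4.7 kΩ = 9.3 / 4.7 = 1.98 mA.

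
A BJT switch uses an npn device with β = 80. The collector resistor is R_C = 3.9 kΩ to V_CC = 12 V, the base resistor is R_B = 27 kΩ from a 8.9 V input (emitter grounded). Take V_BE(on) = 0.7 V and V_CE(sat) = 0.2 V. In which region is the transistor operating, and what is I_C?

saturation; I_C ≈ 3 mA

Assume active: I_B = (8.9 − 0.7)/27 = 0.304 mA, giving I_C = β·I_B = 24.3 mA.
But then V_CE = 12 − 24.3×3.9 = -82.8 V < V_CE(sat) = 0.2 V — impossible in the active region.
So the transistor is saturated. With V_CE = 0.2 V, I_C = (V_CC − 0.2)/R_C = 11.8/3.9 = 3.03 mA.
Check: β·I_B = 24.3 mA > I_C = 3.03 mA, confirming saturation.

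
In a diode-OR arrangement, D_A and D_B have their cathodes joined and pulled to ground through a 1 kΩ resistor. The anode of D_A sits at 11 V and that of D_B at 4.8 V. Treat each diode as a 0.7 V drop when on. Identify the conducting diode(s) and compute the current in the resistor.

Assume both conduct. Then node N would need to be at both 11−0.7 = 10.3 V and 4.8−0.7 = 4.1 V, which is impossible.
Assume only D_A conducts: V_N = 11 − 0.7 = 10.3 V, so I_R = 10.3/1 = 10.3 mA.
Check D_B: its anode-to-cathode voltage is 4.8 − 10.3 = -5.5 V < 0.7 V, so it is off. The assumption is consistent.

Only D_A conducts; I_R ≈ 10 mA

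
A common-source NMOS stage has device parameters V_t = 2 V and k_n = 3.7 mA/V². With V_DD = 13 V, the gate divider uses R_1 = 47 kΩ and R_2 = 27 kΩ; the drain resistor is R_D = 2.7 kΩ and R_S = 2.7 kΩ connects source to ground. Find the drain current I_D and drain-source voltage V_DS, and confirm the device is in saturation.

V_G = V_DD·R_2/(R_1+R_2) = 13×27/74 = 4.74 V.
Assume saturation: I_D = (k_n/2)(V_GS − V_t)² with V_GS = V_G − I_D·R_S = 4.74 − 2.7·I_D.
Substituting gives 13.5·I_D² − 28.4·I_D + 13.9 = 0, with roots I_D = 0.776 or 1.33 mA.
The root I_D = 1.33 mA gives V_GS = 1.15 V ≤ V_t, so take I_D = 0.776 mA.
Then V_GS = 2.65 V and V_DS = V_DD − I_D(R_D+R_S) = 13 − 0.776×5.4 = 8.81 V.
Saturation requires V_DS ≥ V_GS − V_t = 0.648 V; 8.81 ≥ 0.648 ✓.

I_D ≈ 0.78 mA, V_DS ≈ 8.8 V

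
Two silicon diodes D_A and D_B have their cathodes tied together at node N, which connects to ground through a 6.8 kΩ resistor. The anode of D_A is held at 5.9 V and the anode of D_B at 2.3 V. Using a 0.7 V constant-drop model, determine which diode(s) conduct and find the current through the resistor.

Only D_A conducts; I_R ≈ 0.76 mA

Assume both conduct. Then node N would need to be at both 5.9−0.7 = 5.2 V and 2.3−0.7 = 1.6 V, which is impossible.
Assume only D_A conducts: V_N = 5.9 − 0.7 = 5.2 V, so I_R = 5.2/6.8 = 0.765 mA.
Check D_B: its anode-to-cathode voltage is 2.3 − 5.2 = -2.9 V < 0.7 V, so it is off. The assumption is consistent.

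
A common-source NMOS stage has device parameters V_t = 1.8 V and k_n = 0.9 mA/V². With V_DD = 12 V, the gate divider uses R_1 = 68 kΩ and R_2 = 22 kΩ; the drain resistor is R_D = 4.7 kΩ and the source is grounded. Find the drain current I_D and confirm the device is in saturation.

I_D ≈ 0.58 mA

V_G = V_DD·R_2/(R_1+R_2) = 12×22/90 = 2.93 V. With the source grounded, V_GS = V_G = 2.93 V.
Assume saturation: I_D = (k_n/2)(V_GS − V_t)² = (0.9/2)×(2.93 − 1.8)² = 0.45×1.13² = 0.578 mA.
V_DS = V_DD − I_D·R_D = 12 − 0.578×4.7 = 9.28 V.
Saturation requires V_DS ≥ V_GS − V_t = 1.13 V; 9.28 ≥ 1.13 ✓.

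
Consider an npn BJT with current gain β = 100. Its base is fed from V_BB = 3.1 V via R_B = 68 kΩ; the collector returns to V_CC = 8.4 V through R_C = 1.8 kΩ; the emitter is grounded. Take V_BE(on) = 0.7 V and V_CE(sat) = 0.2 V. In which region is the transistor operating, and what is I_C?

active; I_C ≈ 3.5 mA

Assume active. Base-emitter loop: I_B = (V_BB − V_BE)/R_B = (3.1 − 0.7)/68 = 0.0353 mA.
I_C = β·I_B = 100×0.0353 = 3.53 mA.
V_CE = V_CC − I_C·R_C = 8.4 − 3.53×1.8 = 2.05 V > V_CE(sat), so the active-region assumption holds.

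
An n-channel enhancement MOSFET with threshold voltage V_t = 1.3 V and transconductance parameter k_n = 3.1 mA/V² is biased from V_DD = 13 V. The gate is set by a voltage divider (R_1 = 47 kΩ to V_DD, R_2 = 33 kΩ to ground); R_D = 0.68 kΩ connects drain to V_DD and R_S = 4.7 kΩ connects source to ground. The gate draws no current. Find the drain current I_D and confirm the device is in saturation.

I_D ≈ 0.72 mA

V_G = V_DD·R_2/(R_1+R_2) = 13×33/80 = 5.36 V.
Assume saturation: I_D = (k_n/2)(V_GS − V_t)² with V_GS = V_G − I_D·R_S = 5.36 − 4.7·I_D.
Substituting gives 34.2·I_D² − 60.2·I_D + 25.6 = 0, with roots I_D = 0.719 or 1.04 mA.
The root I_D = 1.04 mA gives V_GS = 0.481 V ≤ V_t, so take I_D = 0.719 mA.
Then V_GS = 1.98 V and V_DS = V_DD − I_D(R_D+R_S) = 13 − 0.719×5.38 = 9.13 V.
Saturation requires V_DS ≥ V_GS − V_t = 0.681 V; 9.13 ≥ 0.681 ✓.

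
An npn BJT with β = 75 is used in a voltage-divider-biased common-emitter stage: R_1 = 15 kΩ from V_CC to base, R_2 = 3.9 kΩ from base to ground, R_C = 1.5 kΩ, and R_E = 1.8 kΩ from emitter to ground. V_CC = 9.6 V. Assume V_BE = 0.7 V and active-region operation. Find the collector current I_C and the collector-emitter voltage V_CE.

I_C ≈ 0.69 mA, V_CE ≈ 7.3 V

Thevenize the base divider: V_Th = V_CC·R_2/(R_1+R_2) = 9.6×3.9/18.9 = 1.98 V, R_Th = R_1‖R_2 = 3.1 kΩ.
Base-emitter loop: V_Th = I_B·R_Th + V_BE + (β+1)I_B·R_E, so I_B = (1.98 − 0.7) / (3.1 + 76×1.8) = 0.00916 mA.
I_C = β·I_B = 75×0.00916 = 0.687 mA, and I_E = (β+1)I_B = 0.696 mA.
V_CE = V_CC − I_C·R_C − I_E·R_E = 9.6 − 0.687×1.5 − 0.696×1.8 = 7.32 V.
V_CE = 7.32 V > 0.2 V confirms active-region operation.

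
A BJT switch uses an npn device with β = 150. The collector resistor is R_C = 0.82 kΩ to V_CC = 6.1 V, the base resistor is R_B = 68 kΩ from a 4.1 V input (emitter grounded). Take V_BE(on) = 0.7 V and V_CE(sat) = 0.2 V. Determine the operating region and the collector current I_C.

saturation; I_C ≈ 7.2 mA

Assume active: I_B = (4.1 − 0.7)/68 = 0.05 mA, giving I_C = β·I_B = 7.5 mA.
But then V_CE = 6.1 − 7.5×0.82 = -0.05 V < V_CE(sat) = 0.2 V — impossible in the active region.
So the transistor is saturated. With V_CE = 0.2 V, I_C = (V_CC − 0.2)/R_C = 5.9/0.82 = 7.2 mA.
Check: β·I_B = 7.5 mA > I_C = 7.2 mA, confirming saturation.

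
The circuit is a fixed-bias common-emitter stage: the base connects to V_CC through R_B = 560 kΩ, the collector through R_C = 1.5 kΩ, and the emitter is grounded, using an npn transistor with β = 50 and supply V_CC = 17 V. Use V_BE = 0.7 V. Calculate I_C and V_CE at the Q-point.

I_C ≈ 1.5 mA, V_CE ≈ 15 V

Base loop: V_CC = I_B·R_B + V_BE, so I_B = (17 − 0.7)/560 kΩ = 0.0291 mA.
In the active region I_C = β·I_B = 50 × 0.0291 = 1.46 mA.
Collector loop: V_CE = V_CC − I_C·R_C = 17 − 1.46×1.5 = 14.8 V.
Since V_CE = 14.8 V > V_CE(sat) ≈ 0.2 V, the transistor is in the active region as assumed.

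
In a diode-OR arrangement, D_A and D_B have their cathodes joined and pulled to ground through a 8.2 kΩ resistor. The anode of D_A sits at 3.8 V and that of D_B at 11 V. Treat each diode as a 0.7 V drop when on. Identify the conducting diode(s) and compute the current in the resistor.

Assume both conduct. Then node N would need to be at both 3.8−0.7 = 3.1 V and 11−0.7 = 10.3 V, which is impossible.
Assume only D_B conducts: V_N = 11 − 0.7 = 10.3 V, so I_R = 10.3/8.2 = 1.26 mA.
Check D_A: its anode-to-cathode voltage is 3.8 − 10.3 = -6.5 V < 0.7 V, so it is off. The assumption is consistent.

Only D_B conducts; I_R ≈ 1.3 mA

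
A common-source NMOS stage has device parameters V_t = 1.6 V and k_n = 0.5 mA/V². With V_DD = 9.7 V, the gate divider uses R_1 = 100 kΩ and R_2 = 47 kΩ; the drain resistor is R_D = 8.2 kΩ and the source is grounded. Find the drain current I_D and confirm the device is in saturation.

I_D ≈ 0.56 mA

V_G = V_DD·R_2/(R_1+R_2) = 9.7×47/147 = 3.1 V. With the source grounded, V_GS = V_G = 3.1 V.
Assume saturation: I_D = (k_n/2)(V_GS − V_t)² = (0.5/2)×(3.1 − 1.6)² = 0.25×1.5² = 0.564 mA.
V_DS = V_DD − I_D·R_D = 9.7 − 0.564×8.2 = 5.08 V.
Saturation requires V_DS ≥ V_GS − V_t = 1.5 V; 5.08 ≥ 1.5 ✓.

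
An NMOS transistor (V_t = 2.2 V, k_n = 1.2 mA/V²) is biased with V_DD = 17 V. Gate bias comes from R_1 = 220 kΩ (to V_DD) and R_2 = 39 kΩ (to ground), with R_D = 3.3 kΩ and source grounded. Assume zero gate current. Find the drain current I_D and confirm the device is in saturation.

I_D ≈ 0.078 mA

V_G = V_DD·R_2/(R_1+R_2) = 17×39/259 = 2.56 V. With the source grounded, V_GS = V_G = 2.56 V.
Assume saturation: I_D = (k_n/2)(V_GS − V_t)² = (1.2/2)×(2.56 − 2.2)² = 0.6×0.36² = 0.0777 mA.
V_DS = V_DD − I_D·R_D = 17 − 0.0777×3.3 = 16.7 V.
Saturation requires V_DS ≥ V_GS − V_t = 0.36 V; 16.7 ≥ 0.36 ✓.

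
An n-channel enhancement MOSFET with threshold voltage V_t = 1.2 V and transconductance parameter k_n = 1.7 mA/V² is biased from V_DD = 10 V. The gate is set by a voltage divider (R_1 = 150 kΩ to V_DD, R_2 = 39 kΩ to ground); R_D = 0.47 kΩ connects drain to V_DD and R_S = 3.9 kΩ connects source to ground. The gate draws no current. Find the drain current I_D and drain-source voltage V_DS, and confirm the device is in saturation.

V_G = V_DD·R_2/(R_1+R_2) = 10×39/189 = 2.06 V.
Assume saturation: I_D = (k_n/2)(V_GS − V_t)² with V_GS = V_G − I_D·R_S = 2.06 − 3.9·I_D.
Substituting gives 12.9·I_D² − 6.72·I_D + 0.634 = 0, with roots I_D = 0.124 or 0.397 mA.
The root I_D = 0.397 mA gives V_GS = 0.517 V ≤ V_t, so take I_D = 0.124 mA.
Then V_GS = 1.58 V and V_DS = V_DD − I_D(R_D+R_S) = 10 − 0.124×4.37 = 9.46 V.
Saturation requires V_DS ≥ V_GS − V_t = 0.381 V; 9.46 ≥ 0.381 ✓.

I_D ≈ 0.12 mA, V_DS ≈ 9.5 V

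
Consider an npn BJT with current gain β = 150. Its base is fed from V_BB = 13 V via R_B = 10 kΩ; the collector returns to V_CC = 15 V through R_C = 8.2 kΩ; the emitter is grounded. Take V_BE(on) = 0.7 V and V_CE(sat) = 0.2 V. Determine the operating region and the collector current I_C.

saturation; I_C ≈ 1.8 mA

Assume active: I_B = (13 − 0.7)/10 = 1.23 mA, giving I_C = β·I_B = 184 mA.
But then V_CE = 15 − 184×8.2 = -1500 V < V_CE(sat) = 0.2 V — impossible in the active region.
So the transistor is saturated. With V_CE = 0.2 V, I_C = (V_CC − 0.2)/R_C = 14.8/8.2 = 1.8 mA.
Check: β·I_B = 184 mA > I_C = 1.8 mA, confirming saturation.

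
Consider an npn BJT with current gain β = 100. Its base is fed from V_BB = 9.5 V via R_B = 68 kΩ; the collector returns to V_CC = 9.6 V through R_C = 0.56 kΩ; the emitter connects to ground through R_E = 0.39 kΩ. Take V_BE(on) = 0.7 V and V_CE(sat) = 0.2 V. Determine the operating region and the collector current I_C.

Assume active. Base-emitter loop: I_B = (V_BB − V_BE)/(R_B + (β+1)R_E) = (9.5 − 0.7)/(68 + 101×0.39) = 0.0819 mA.
I_C = β·I_B = 100×0.0819 = 8.19 mA.
V_CE = V_CC − I_C·R_C − I_E·R_E = 9.6 − 8.19×0.56 − 8.28×0.39 = 1.78 V > V_CE(sat), so the active-region assumption holds.

active; I_C ≈ 8.2 mA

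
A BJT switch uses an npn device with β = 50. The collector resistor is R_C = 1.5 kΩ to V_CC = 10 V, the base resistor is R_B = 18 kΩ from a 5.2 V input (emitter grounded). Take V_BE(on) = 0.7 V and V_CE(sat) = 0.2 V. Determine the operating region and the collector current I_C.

Assume active: I_B = (5.2 − 0.7)/18 = 0.25 mA, giving I_C = β·I_B = 12.5 mA.
But then V_CE = 10 − 12.5×1.5 = -8.75 V < V_CE(sat) = 0.2 V — impossible in the active region.
So the transistor is saturated. With V_CE = 0.2 V, I_C = (V_CC − 0.2)/R_C = 9.8/1.5 = 6.53 mA.
Check: β·I_B = 12.5 mA > I_C = 6.53 mA, confirming saturation.

saturation; I_C ≈ 6.5 mA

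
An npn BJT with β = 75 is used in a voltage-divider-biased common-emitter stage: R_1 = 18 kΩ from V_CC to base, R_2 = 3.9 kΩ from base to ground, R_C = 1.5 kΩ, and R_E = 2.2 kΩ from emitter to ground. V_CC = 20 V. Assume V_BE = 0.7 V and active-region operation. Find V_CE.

V_CE ≈ 15 V

Thevenize the base divider: V_Th = V_CC·R_2/(R_1+R_2) = 20×3.9/21.9 = 3.56 V, R_Th = R_1‖R_2 = 3.21 kΩ.
Base-emitter loop: V_Th = I_B·R_Th + V_BE + (β+1)I_B·R_E, so I_B = (3.56 − 0.7) / (3.21 + 76×2.2) = 0.0168 mA.
I_C = β·I_B = 75×0.0168 = 1.26 mA, and I_E = (β+1)I_B = 1.28 mA.
V_CE = V_CC − I_C·R_C − I_E·R_E = 20 − 1.26×1.5 − 1.28×2.2 = 15.3 V.
V_CE = 15.3 V > 0.2 V confirms active-region operation.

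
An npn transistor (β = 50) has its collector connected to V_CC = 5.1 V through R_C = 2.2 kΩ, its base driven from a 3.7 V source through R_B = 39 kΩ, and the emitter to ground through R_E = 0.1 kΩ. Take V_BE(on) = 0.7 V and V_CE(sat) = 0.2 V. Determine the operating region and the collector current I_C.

saturation; I_C ≈ 2.1 mA

Assume active: I_B = (3.7 − 0.7)/(39 + 51×0.1) = 0.068 mA, I_C = β·I_B = 3.4 mA.
Then V_CE = 5.1 − 3.4×2.2 − 3.47×0.1 = -2.73 V < 0.2 V — the active assumption fails.
Re-solve with V_CE = 0.2 V. KCL at the emitter: V_E/R_E = (V_BB−0.7−V_E)/R_B + (V_CC−0.2−V_E)/R_C, giving V_E = 0.22 V.
I_C = (V_CC − 0.2 − V_E)/R_C = (4.9 − 0.22)/2.2 = 2.13 mA.
Check: I_B = (3 − 0.22)/39 = 0.0713 mA, and β·I_B = 3.56 mA > I_C, confirming saturation.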